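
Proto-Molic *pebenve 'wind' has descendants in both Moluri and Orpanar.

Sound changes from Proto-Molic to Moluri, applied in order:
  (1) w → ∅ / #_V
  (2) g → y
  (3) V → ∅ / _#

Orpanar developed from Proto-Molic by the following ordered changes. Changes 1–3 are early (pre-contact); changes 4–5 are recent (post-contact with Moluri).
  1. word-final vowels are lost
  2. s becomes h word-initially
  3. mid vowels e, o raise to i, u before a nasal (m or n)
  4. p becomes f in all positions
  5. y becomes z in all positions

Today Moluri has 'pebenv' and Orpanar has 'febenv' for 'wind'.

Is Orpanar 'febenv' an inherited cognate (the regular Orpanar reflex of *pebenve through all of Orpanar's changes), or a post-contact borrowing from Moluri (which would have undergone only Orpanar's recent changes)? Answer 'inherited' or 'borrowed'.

borrowed

If inherited, *pebenve would pass through all of Orpanar's changes:
Orpanar: *pebenve
  pebenve → pebenv   [apocope]
  pebenv (rule 2 does not apply)
  pebenv → pebinv   [pre-nasal raising]
  pebinv → febinv   [unconditioned shift]
  febinv (rule 5 does not apply)
  giving Orpanar febinv.
If borrowed from Moluri 'pebenv' after the early changes, it would undergo only the recent ones:
  rule 4 (unconditioned shift): pebenv → febenv
  rule 5 (unconditioned shift): no change (febenv)
  ⇒ as a loan: febenv
Orpanar 'febenv' matches the loan outcome 'febenv', not the inherited 'febinv' — it skipped the early Orpanar changes, so it was borrowed from Moluri.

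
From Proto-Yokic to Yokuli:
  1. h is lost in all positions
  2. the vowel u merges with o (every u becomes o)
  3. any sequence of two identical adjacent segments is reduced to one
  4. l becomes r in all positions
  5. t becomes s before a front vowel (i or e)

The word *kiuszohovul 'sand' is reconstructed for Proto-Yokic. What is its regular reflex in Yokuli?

kioszovor

Yokuli: start from *kiuszohovul.
  rule 1 (h-loss): kiuszohovul → kiuszoovul
  rule 2 (vowel merger): kiuszoovul → kioszoovol
  rule 3 (degemination): kioszoovol → kioszovol
  rule 4 (unconditioned shift): kioszovol → kioszovor
  rule 5: no change — kioszovor
  ⇒ Yokuli kioszovor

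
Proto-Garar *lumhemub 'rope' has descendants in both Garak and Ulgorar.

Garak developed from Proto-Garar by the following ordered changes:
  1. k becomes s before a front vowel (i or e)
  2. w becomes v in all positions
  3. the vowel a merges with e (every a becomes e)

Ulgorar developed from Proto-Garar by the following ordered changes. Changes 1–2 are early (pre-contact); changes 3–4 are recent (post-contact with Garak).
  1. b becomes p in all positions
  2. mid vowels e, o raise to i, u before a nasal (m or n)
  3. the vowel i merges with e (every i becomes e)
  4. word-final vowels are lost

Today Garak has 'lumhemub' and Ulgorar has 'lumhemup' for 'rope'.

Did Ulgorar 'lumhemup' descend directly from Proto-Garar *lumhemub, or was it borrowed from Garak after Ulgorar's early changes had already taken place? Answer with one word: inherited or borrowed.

If inherited, *lumhemub would pass through all of Ulgorar's changes:
Ulgorar: *lumhemub > lumhemup > lumhimup > lumhemup  (by unconditioned shift, pre-nasal raising, vowel merger)
If borrowed from Garak 'lumhemub' after the early changes, it would undergo only the recent ones:
  rule 3 (vowel merger): no change (lumhemub)
  rule 4 (apocope): no change (lumhemub)
  ⇒ as a loan: lumhemub
Ulgorar 'lumhemup' matches the inherited outcome exactly, so it is an inherited cognate, not a loan.

inherited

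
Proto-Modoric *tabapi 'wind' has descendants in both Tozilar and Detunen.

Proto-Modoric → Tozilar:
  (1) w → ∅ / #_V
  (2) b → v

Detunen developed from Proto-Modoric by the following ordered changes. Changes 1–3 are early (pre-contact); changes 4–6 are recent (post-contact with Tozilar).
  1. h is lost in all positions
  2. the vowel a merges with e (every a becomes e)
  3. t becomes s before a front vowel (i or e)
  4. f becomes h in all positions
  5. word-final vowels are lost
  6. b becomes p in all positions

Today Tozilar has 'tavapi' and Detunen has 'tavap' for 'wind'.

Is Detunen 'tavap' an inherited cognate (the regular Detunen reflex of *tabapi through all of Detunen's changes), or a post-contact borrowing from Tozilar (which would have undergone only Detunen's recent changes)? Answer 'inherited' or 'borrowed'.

borrowed

If inherited, *tabapi would pass through all of Detunen's changes:
Detunen: *tabapi
  tabapi (rule 1 does not apply)
  tabapi → tebepi   [vowel merger]
  tebepi → sebepi   [palatalisation]
  sebepi (rule 4 does not apply)
  sebepi → sebep   [apocope]
  sebep → sepep   [unconditioned shift]
  giving Detunen sepep.
If borrowed from Tozilar 'tavapi' after the early changes, it would undergo only the recent ones:
  rule 4 (unconditioned shift): no change (tavapi)
  rule 5 (apocope): tavapi → tavap
  rule 6 (unconditioned shift): no change (tavap)
  ⇒ as a loan: tavap
Detunen 'tavap' matches the loan outcome 'tavap', not the inherited 'sepep' — it skipped the early Detunen changes, so it was borrowed from Tozilar.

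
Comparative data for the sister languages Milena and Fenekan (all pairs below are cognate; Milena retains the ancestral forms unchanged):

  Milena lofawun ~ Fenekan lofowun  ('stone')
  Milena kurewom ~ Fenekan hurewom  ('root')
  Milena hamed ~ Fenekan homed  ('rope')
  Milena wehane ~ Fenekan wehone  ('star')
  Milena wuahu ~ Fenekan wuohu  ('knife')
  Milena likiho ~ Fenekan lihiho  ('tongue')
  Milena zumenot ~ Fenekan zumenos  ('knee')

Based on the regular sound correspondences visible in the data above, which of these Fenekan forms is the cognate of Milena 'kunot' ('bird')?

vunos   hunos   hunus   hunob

kurewom ~ hurewom — Milena k corresponds to Fenekan h word-initially before a back vowel.
zumenot ~ zumenos — Milena t corresponds to Fenekan s word-finally.
Applying these to Milena 'kunot':
  kunot → hunot   (k→h word-initially before a back vowel)
  hunot → hunos   (t→s word-finally)
So the Fenekan cognate is 'hunos'.

hunos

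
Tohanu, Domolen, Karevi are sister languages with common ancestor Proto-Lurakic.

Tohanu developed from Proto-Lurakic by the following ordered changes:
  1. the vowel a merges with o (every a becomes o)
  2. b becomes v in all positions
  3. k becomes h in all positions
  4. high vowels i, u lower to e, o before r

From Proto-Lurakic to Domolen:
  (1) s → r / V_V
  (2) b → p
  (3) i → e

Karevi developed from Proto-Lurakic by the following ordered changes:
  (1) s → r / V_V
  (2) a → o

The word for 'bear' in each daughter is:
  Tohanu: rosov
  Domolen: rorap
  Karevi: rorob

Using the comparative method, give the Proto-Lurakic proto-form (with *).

*rosab

Position 4: Tohanu has o, Domolen has a, Karevi has o. Domolen preserves a here (none of its changes turn any other segment into a), so the proto-segment is *a.
Position 3: Tohanu has s, Domolen has r, Karevi has r. Tohanu preserves s here (none of its changes turn any other segment into s), so the proto-segment is *s.
Verify the candidate proto-form against each daughter:
Tohanu: start from *rosab.
  rule 1 (vowel merger): rosab → rosob
  rule 2 (unconditioned shift): rosob → rosov
  rule 3: no change — rosov
  rule 4: no change — rosov
  ⇒ Tohanu rosov
Domolen: *rosab > rorab > rorap  (by rhotacism, unconditioned shift)
Karevi: start from *rosab.
  rule 1 (rhotacism): rosab → rorab
  rule 2 (vowel merger): rorab → rorob
  ⇒ Karevi rorob
*rosab is the unique common source.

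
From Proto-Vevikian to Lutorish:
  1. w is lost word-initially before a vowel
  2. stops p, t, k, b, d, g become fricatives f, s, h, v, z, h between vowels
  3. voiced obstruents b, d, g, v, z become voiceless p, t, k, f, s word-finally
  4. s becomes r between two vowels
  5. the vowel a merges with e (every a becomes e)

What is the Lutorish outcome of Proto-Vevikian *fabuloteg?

fevulorek

Lutorish: start from *fabuloteg.
  rule 1: no change — fabuloteg
  rule 2 (intervocalic lenition): fabuloteg → favuloseg
  rule 3 (final devoicing): favuloseg → favulosek
  rule 4 (rhotacism): favulosek → favulorek
  rule 5 (vowel merger): favulorek → fevulorek
  ⇒ Lutorish fevulorek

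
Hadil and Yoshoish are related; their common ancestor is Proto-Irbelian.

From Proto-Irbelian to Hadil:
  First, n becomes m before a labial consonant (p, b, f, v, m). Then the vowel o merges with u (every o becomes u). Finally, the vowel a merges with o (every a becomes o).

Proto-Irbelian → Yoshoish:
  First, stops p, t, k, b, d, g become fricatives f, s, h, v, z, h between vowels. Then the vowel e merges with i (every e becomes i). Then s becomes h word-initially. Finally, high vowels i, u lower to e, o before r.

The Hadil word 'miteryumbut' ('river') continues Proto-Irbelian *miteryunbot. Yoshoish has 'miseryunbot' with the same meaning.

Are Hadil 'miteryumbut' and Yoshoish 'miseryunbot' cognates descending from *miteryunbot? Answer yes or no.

Derive the expected Yoshoish reflex of *miteryunbot:
Yoshoish: *miteryunbot > miseryunbot > misiryunbot > miseryunbot  (by intervocalic lenition, vowel merger, pre-rhotic lowering)
Yoshoish 'miseryunbot' matches the regular reflex exactly, so the pair is cognate.

yes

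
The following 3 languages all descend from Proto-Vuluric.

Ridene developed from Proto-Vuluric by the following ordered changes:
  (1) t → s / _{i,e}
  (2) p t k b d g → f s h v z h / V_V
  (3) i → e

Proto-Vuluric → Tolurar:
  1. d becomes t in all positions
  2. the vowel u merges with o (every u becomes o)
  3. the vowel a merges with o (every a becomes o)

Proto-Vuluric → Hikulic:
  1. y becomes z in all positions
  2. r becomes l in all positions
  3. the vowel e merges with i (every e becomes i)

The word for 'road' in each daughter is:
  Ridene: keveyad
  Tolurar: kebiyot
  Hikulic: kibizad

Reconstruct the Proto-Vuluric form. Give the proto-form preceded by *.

*kebiyad

Position 3: Ridene has v, Tolurar has b, Hikulic has b. Tolurar preserves b here (none of its changes turn any other segment into b), so the proto-segment is *b.
Position 5: Ridene has y, Tolurar has y, Hikulic has z. Ridene preserves y here (none of its changes turn any other segment into y), so the proto-segment is *y.
This points to *kebiyad. Verify forward in each daughter:
Ridene: start from *kebiyad.
  rule 1: no change — kebiyad
  rule 2 (intervocalic lenition): kebiyad → keviyad
  rule 3 (vowel merger): keviyad → keveyad
  ⇒ Ridene keveyad
Tolurar: *kebiyad
  kebiyad → kebiyat   [unconditioned shift]
  kebiyat (rule 2 does not apply)
  kebiyat → kebiyot   [vowel merger]
  giving Tolurar kebiyot.
Hikulic: start from *kebiyad.
  rule 1 (unconditioned shift): kebiyad → kebizad
  rule 2: no change — kebizad
  rule 3 (vowel merger): kebizad → kibizad
  ⇒ Hikulic kibizad
Only *kebiyad yields all of Ridene keveyad, Tolurar kebiyot, Hikulic kibizad.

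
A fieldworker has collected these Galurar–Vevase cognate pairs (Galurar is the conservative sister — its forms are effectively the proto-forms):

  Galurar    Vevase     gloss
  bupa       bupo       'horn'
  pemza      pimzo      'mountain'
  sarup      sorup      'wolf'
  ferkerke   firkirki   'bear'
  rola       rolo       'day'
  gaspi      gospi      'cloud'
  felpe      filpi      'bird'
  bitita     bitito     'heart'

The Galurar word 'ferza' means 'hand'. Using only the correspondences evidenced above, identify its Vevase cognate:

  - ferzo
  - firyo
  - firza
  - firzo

ferkerke ~ firkirki — Galurar e corresponds to Vevase i after a consonant, before r.
bupa ~ bupo, pemza ~ pimzo — Galurar a corresponds to Vevase o word-finally.
Applying these to Galurar 'ferza':
  ferza → firza   (e→i after a consonant, before r)
  firza → firzo   (a→o word-finally)
So the Vevase cognate is 'firzo'.

firzo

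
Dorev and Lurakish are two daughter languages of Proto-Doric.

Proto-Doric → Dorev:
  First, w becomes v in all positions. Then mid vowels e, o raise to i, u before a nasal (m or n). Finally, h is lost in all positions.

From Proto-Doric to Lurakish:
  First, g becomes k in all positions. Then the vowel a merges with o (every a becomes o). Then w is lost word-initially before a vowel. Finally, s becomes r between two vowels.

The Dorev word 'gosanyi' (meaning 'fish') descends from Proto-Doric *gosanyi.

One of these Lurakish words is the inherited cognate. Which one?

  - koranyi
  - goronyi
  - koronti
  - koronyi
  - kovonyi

Lurakish: *gosanyi
  gosanyi → kosanyi   [unconditioned shift]
  kosanyi → kosonyi   [vowel merger]
  kosonyi (rule 3 does not apply)
  kosonyi → koronyi   [rhotacism]
  giving Lurakish koronyi.
Only 'koronyi' matches the regular Lurakish development of *gosanyi.

koronyi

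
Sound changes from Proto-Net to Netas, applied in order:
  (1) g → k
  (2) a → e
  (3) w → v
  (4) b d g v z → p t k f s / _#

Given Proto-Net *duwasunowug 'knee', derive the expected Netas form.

duvesunovuk

Netas: *duwasunowug > duwasunowuk > duwesunowuk > duvesunovuk  (by unconditioned shift, vowel merger, unconditioned shift)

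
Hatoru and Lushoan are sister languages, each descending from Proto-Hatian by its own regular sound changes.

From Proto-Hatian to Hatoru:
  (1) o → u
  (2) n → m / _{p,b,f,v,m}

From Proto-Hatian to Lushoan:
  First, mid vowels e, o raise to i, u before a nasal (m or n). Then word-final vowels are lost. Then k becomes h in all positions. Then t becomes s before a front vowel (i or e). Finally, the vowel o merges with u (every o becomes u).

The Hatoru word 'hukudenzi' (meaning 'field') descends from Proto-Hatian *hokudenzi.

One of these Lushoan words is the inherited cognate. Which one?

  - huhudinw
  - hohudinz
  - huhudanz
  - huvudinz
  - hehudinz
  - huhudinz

huhudinz

Lushoan: *hokudenzi
  hokudenzi → hokudinzi   [pre-nasal raising]
  hokudinzi → hokudinz   [apocope]
  hokudinz → hohudinz   [unconditioned shift]
  hohudinz (rule 4 does not apply)
  hohudinz → huhudinz   [vowel merger]
  giving Lushoan huhudinz.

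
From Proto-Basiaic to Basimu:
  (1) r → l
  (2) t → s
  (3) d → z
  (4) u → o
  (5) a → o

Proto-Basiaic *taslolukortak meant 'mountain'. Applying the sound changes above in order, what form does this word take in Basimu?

Basimu: *taslolukortak
  taslolukortak → taslolukoltak   [unconditioned shift]
  taslolukoltak → saslolukolsak   [unconditioned shift]
  saslolukolsak (rule 3 does not apply)
  saslolukolsak → saslolokolsak   [vowel merger]
  saslolokolsak → soslolokolsok   [vowel merger]
  giving Basimu soslolokolsok.

soslolokolsok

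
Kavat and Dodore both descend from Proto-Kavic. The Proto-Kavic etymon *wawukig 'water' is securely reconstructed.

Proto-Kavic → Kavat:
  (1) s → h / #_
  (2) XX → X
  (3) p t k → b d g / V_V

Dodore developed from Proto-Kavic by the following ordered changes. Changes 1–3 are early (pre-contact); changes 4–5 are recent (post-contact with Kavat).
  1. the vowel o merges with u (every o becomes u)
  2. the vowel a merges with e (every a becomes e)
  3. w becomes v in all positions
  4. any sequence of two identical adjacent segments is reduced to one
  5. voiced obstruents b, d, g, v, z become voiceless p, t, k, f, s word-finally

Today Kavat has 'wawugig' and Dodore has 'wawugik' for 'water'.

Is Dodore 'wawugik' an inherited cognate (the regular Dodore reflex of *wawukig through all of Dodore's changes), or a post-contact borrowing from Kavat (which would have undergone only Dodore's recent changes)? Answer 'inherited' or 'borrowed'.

borrowed

If inherited, *wawukig would pass through all of Dodore's changes:
Dodore: *wawukig
  wawukig (rule 1 does not apply)
  wawukig → wewukig   [vowel merger]
  wewukig → vevukig   [unconditioned shift]
  vevukig (rule 4 does not apply)
  vevukig → vevukik   [final devoicing]
  giving Dodore vevukik.
If borrowed from Kavat 'wawugig' after the early changes, it would undergo only the recent ones:
  rule 4 (degemination): no change (wawugig)
  rule 5 (final devoicing): wawugig → wawugik
  ⇒ as a loan: wawugik
Dodore 'wawugik' matches the loan outcome 'wawugik', not the inherited 'vevukik' — it skipped the early Dodore changes, so it was borrowed from Kavat.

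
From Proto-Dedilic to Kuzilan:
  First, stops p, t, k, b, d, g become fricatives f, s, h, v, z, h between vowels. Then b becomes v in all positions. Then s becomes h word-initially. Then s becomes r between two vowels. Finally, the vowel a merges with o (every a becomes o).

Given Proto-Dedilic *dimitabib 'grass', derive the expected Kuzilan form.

dimiroviv

Kuzilan: start from *dimitabib.
  rule 1 (intervocalic lenition): dimitabib → dimisavib
  rule 2 (unconditioned shift): dimisavib → dimisaviv
  rule 3: no change — dimisaviv
  rule 4 (rhotacism): dimisaviv → dimiraviv
  rule 5 (vowel merger): dimiraviv → dimiroviv
  ⇒ Kuzilan dimiroviv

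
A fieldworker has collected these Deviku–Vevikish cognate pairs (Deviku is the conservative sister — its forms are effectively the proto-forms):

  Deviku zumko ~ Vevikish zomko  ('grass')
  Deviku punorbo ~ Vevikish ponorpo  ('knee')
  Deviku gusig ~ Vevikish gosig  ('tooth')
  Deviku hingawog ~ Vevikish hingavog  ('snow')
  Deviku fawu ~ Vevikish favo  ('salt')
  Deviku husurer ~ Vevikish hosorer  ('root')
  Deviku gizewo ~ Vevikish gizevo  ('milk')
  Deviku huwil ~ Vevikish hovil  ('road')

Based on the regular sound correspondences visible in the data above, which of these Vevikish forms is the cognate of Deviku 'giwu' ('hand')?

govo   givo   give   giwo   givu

fawu ~ favo — Deviku w corresponds to Vevikish v between vowels (before a back vowel).
fawu ~ favo — Deviku u corresponds to Vevikish o word-finally.
Applying these to Deviku 'giwu':
  giwu → givu   (w→v between vowels (before a back vowel))
  givu → givo   (u→o word-finally)
So the Vevikish cognate is 'givo'.

givo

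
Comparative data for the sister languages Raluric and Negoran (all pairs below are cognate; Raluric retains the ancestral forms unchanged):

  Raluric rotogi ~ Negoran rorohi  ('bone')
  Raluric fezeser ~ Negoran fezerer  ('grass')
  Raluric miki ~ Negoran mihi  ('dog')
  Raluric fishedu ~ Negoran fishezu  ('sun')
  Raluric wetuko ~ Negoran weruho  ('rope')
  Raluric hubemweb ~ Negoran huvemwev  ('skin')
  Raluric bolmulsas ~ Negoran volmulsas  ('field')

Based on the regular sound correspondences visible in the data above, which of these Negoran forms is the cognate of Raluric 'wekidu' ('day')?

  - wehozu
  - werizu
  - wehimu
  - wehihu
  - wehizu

wehizu

miki ~ mihi — Raluric k corresponds to Negoran h between vowels (before a front vowel).
fishedu ~ fishezu — Raluric d corresponds to Negoran z between vowels (before a back vowel).
Applying these to Raluric 'wekidu':
  wekidu → wehidu   (k→h between vowels (before a front vowel))
  wehidu → wehizu   (d→z between vowels (before a back vowel))
So the Negoran cognate is 'wehizu'.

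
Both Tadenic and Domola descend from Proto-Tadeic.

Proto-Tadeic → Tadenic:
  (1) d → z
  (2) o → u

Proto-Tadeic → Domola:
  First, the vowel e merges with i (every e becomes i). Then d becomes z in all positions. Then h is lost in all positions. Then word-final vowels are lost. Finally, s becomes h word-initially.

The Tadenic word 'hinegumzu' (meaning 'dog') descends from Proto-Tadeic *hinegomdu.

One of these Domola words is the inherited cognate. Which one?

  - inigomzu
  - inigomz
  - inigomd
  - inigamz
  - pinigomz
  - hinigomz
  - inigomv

inigomz

Domola: start from *hinegomdu.
  rule 1 (vowel merger): hinegomdu → hinigomdu
  rule 2 (unconditioned shift): hinigomdu → hinigomzu
  rule 3 (h-loss): hinigomzu → inigomzu
  rule 4 (apocope): inigomzu → inigomz
  rule 5: no change — inigomz
  ⇒ Domola inigomz
Among the options, 'inigomz' alone shows every Domola change applied in order.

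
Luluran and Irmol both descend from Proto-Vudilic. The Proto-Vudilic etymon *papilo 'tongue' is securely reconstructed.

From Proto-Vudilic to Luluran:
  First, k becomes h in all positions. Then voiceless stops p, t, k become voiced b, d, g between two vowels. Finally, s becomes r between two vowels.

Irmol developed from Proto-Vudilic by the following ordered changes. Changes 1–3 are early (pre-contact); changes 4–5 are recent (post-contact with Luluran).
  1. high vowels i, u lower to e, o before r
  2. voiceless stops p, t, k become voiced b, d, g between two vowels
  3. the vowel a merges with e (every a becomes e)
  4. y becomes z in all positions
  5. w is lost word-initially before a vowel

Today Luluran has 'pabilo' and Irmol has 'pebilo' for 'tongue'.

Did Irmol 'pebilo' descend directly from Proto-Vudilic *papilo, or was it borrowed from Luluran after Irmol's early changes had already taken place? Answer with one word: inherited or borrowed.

If inherited, *papilo would pass through all of Irmol's changes:
Irmol: *papilo
  papilo (rule 1 does not apply)
  papilo → pabilo   [intervocalic voicing]
  pabilo → pebilo   [vowel merger]
  pebilo (rule 4 does not apply)
  pebilo (rule 5 does not apply)
  giving Irmol pebilo.
If borrowed from Luluran 'pabilo' after the early changes, it would undergo only the recent ones:
  rule 4 (unconditioned shift): no change (pabilo)
  rule 5 (glide loss): no change (pabilo)
  ⇒ as a loan: pabilo
Irmol 'pebilo' matches the inherited outcome exactly, so it is an inherited cognate, not a loan.

inherited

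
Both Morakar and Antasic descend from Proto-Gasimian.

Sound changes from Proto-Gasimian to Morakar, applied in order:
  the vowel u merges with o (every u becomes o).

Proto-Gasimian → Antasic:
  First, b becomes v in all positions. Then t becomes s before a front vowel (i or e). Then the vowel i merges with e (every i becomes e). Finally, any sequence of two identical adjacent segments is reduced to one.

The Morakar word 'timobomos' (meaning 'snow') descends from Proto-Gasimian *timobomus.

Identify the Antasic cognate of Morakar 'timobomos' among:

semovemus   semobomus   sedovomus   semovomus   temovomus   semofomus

semovomus

Antasic: *timobomus > timovomus > simovomus > semovomus  (by unconditioned shift, palatalisation, vowel merger)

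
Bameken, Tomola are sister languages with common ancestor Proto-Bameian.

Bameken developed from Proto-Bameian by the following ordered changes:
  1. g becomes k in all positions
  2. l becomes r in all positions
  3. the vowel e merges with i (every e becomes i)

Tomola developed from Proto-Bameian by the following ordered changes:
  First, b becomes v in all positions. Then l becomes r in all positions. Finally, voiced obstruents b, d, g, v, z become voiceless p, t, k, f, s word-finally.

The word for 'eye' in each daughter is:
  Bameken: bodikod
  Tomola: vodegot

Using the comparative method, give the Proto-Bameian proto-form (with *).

Position 7: Bameken has d, Tomola has t. Bameken preserves d here (none of its changes turn any other segment into d), so the proto-segment is *d.
Position 1: Bameken has b, Tomola has v. Bameken preserves b here (none of its changes turn any other segment into b), so the proto-segment is *b.
Position 4: Bameken has i, Tomola has e. Tomola preserves e here (none of its changes turn any other segment into e), so the proto-segment is *e.
This points to *bodegod. Verify forward in each daughter:
Bameken: *bodegod
  bodegod → bodekod   [unconditioned shift]
  bodekod (rule 2 does not apply)
  bodekod → bodikod   [vowel merger]
  giving Bameken bodikod.
Tomola: *bodegod
  bodegod → vodegod   [unconditioned shift]
  vodegod (rule 2 does not apply)
  vodegod → vodegot   [final devoicing]
  giving Tomola vodegot.
*bodegod is the unique common source.

*bodegod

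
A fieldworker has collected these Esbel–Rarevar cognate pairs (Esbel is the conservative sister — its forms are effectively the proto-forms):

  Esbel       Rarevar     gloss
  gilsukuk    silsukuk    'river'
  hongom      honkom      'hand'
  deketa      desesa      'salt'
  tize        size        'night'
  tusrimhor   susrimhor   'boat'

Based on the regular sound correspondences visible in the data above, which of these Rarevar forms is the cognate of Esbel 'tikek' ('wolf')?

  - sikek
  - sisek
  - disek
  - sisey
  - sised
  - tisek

tize ~ size — Esbel t corresponds to Rarevar s word-initially before a front vowel.
deketa ~ desesa — Esbel k corresponds to Rarevar s between vowels (before a front vowel).
Applying these to Esbel 'tikek':
  tikek → sikek   (t→s word-initially before a front vowel)
  sikek → sisek   (k→s between vowels (before a front vowel))
So the Rarevar cognate is 'sisek'.

sisek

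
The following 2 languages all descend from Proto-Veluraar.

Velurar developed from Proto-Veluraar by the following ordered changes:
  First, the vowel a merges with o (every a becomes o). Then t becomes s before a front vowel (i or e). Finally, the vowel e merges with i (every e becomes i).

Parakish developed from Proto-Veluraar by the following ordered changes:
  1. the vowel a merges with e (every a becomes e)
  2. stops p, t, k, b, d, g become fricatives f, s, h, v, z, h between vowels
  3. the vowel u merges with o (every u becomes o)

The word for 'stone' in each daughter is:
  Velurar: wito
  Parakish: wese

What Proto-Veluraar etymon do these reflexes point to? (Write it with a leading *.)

Position 2: Velurar has i, Parakish has e. Taking the neighbouring segments as reconstructed: Velurar i could go back to *e or *i; Parakish e could go back to *a or *e — the one source consistent with every daughter is *e.
Position 4: Velurar has o, Parakish has e. Taking the neighbouring segments as reconstructed: Velurar o could go back to *a or *o; Parakish e could go back to *a or *e — the one source consistent with every daughter is *a.
This points to *weta. Verify forward in each daughter:
Velurar: start from *weta.
  rule 1 (vowel merger): weta → weto
  rule 2: no change — weto
  rule 3 (vowel merger): weto → wito
  ⇒ Velurar wito
Parakish: *weta > wete > wese  (by vowel merger, intervocalic lenition)
No other proto-form is consistent with every reflex, so the reconstruction is *weta.

*weta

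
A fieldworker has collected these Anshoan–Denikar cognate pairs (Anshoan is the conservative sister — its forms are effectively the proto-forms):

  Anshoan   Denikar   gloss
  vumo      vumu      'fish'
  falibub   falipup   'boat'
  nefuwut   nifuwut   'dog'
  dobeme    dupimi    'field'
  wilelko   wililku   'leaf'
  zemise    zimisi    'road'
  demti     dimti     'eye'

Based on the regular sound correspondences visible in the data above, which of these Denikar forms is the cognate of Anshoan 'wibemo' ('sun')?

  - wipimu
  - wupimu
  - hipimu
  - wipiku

wipimu

dobeme ~ dupimi — Anshoan b corresponds to Denikar p between vowels (before a front vowel).
dobeme ~ dupimi, zemise ~ zimisi — Anshoan e corresponds to Denikar i after a consonant, before a nasal.
vumo ~ vumu, wilelko ~ wililku — Anshoan o corresponds to Denikar u word-finally.
Applying these to Anshoan 'wibemo':
  wibemo → wipemo   (b→p between vowels (before a front vowel))
  wipemo → wipimo   (e→i after a consonant, before a nasal)
  wipimo → wipimu   (o→u word-finally)
So the Denikar cognate is 'wipimu'.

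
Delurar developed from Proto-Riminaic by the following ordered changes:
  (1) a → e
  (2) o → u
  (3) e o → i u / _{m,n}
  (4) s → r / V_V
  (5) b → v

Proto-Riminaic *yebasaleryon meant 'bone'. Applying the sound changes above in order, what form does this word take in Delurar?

yevereleryun

Delurar: start from *yebasaleryon.
  rule 1 (vowel merger): yebasaleryon → yebeseleryon
  rule 2 (vowel merger): yebeseleryon → yebeseleryun
  rule 3: no change — yebeseleryun
  rule 4 (rhotacism): yebeseleryun → yebereleryun
  rule 5 (unconditioned shift): yebereleryun → yevereleryun
  ⇒ Delurar yevereleryun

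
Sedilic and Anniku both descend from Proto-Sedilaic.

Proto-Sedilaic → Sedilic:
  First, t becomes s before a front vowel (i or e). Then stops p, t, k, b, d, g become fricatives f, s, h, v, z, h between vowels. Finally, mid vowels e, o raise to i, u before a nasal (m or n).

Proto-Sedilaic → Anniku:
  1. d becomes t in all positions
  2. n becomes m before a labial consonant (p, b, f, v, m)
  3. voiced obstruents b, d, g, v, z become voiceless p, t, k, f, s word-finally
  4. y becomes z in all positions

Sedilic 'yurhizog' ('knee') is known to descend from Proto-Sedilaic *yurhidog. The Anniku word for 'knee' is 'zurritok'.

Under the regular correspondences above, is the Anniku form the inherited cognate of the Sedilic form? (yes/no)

no

Derive the expected Anniku reflex of *yurhidog:
Anniku: *yurhidog
  yurhidog → yurhitog   [unconditioned shift]
  yurhitog (rule 2 does not apply)
  yurhitog → yurhitok   [final devoicing]
  yurhitok → zurhitok   [unconditioned shift]
  giving Anniku zurhitok.
The regular Anniku reflex would be 'zurhitok', but the attested form is 'zurritok'. The correspondence is irregular, so they are not cognates (the Anniku form has a different source).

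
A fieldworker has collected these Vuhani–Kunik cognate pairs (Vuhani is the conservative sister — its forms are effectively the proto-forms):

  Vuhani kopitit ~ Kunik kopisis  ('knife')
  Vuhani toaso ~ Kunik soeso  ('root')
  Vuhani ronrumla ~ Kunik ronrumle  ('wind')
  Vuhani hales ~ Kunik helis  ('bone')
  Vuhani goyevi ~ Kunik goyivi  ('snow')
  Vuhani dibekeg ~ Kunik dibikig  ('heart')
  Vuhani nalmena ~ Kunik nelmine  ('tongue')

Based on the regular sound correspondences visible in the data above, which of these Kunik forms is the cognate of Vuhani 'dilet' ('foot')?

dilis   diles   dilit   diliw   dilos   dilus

dilis

hales ~ helis, dibekeg ~ dibikig — Vuhani e corresponds to Kunik i after a consonant, before a consonant other than r, m, n, p, b, f, v.
kopitit ~ kopisis — Vuhani t corresponds to Kunik s word-finally.
Applying these to Vuhani 'dilet':
  dilet → dilit   (e→i after a consonant, before a consonant other than r, m, n, p, b, f, v)
  dilit → dilis   (t→s word-finally)
So the Kunik cognate is 'dilis'.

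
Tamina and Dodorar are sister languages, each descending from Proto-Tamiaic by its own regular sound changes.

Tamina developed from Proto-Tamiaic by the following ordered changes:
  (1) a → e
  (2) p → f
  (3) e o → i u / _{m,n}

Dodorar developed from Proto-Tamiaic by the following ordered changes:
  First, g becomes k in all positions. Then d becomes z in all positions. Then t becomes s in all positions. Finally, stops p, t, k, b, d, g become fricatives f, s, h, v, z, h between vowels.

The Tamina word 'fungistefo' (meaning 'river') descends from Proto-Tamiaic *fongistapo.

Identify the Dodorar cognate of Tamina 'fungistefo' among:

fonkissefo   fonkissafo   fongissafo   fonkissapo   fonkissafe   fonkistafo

Dodorar: *fongistapo > fonkistapo > fonkissapo > fonkissafo  (by unconditioned shift, unconditioned shift, intervocalic lenition)

fonkissafo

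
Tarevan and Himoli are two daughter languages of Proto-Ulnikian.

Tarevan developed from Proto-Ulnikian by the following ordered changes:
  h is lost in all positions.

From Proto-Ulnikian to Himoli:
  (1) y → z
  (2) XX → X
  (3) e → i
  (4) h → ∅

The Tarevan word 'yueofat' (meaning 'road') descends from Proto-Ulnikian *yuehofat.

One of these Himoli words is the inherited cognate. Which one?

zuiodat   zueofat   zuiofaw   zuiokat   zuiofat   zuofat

Himoli: start from *yuehofat.
  rule 1 (unconditioned shift): yuehofat → zuehofat
  rule 2: no change — zuehofat
  rule 3 (vowel merger): zuehofat → zuihofat
  rule 4 (h-loss): zuihofat → zuiofat
  ⇒ Himoli zuiofat

zuiofat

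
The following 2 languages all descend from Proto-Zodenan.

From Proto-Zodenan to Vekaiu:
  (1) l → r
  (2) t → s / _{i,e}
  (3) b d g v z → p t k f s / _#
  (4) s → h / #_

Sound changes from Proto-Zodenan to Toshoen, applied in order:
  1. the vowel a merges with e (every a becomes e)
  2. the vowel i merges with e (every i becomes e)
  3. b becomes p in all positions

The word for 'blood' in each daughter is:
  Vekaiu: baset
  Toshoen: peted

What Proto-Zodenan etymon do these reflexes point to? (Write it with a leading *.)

*bated

Position 2: Vekaiu has a, Toshoen has e. Vekaiu preserves a here (none of its changes turn any other segment into a), so the proto-segment is *a.
Position 1: Vekaiu has b, Toshoen has p. Vekaiu preserves b here (none of its changes turn any other segment into b), so the proto-segment is *b.
Verify the candidate proto-form against each daughter:
Vekaiu: *bated
  bated (rule 1 does not apply)
  bated → based   [palatalisation]
  based → baset   [final devoicing]
  baset (rule 4 does not apply)
  giving Vekaiu baset.
Toshoen: start from *bated.
  rule 1 (vowel merger): bated → beted
  rule 2: no change — beted
  rule 3 (unconditioned shift): beted → peted
  ⇒ Toshoen peted
*bated is the unique common source.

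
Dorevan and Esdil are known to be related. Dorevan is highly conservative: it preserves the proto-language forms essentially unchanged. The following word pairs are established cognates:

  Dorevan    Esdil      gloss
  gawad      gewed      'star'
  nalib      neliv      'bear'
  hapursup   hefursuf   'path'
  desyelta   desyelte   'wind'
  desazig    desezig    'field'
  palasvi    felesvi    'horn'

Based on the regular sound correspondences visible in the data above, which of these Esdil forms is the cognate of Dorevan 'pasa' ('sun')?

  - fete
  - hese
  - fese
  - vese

fese

palasvi ~ felesvi — Dorevan p corresponds to Esdil f word-initially before a back vowel.
gawad ~ gewed, nalib ~ neliv — Dorevan a corresponds to Esdil e after a consonant, before a consonant other than r, m, n, p, b, f, v.
desyelta ~ desyelte — Dorevan a corresponds to Esdil e word-finally.
Applying these to Dorevan 'pasa':
  pasa → fasa   (p→f word-initially before a back vowel)
  fasa → fesa   (a→e after a consonant, before a consonant other than r, m, n, p, b, f, v)
  fesa → fese   (a→e word-finally)
So the Esdil cognate is 'fese'.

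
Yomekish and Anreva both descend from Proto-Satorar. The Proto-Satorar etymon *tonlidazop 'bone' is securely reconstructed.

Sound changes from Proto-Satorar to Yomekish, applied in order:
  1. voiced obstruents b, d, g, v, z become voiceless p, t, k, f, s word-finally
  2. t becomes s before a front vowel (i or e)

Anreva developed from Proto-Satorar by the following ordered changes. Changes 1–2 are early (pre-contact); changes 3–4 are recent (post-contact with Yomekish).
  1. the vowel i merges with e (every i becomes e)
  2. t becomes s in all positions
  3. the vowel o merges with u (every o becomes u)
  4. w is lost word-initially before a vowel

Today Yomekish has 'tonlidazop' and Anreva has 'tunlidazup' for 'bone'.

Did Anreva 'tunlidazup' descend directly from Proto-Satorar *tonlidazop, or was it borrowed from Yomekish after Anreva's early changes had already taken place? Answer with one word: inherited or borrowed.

borrowed

If inherited, *tonlidazop would pass through all of Anreva's changes:
Anreva: *tonlidazop > tonledazop > sonledazop > sunledazup  (by vowel merger, unconditioned shift, vowel merger)
If borrowed from Yomekish 'tonlidazop' after the early changes, it would undergo only the recent ones:
  rule 3 (vowel merger): tonlidazop → tunlidazup
  rule 4 (glide loss): no change (tunlidazup)
  ⇒ as a loan: tunlidazup
Anreva 'tunlidazup' matches the loan outcome 'tunlidazup', not the inherited 'sunledazup' — it skipped the early Anreva changes, so it was borrowed from Yomekish.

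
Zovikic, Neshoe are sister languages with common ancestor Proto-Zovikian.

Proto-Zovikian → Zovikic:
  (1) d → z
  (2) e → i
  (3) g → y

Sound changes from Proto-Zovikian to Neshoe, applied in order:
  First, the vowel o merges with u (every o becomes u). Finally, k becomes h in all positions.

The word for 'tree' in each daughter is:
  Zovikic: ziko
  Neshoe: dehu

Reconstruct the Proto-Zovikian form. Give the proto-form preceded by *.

*deko

Position 2: Zovikic has i, Neshoe has e. Neshoe preserves e here (none of its changes turn any other segment into e), so the proto-segment is *e.
Position 1: Zovikic has z, Neshoe has d. Neshoe preserves d here (none of its changes turn any other segment into d), so the proto-segment is *d.
This points to *deko. Verify forward in each daughter:
Zovikic: start from *deko.
  rule 1 (unconditioned shift): deko → zeko
  rule 2 (vowel merger): zeko → ziko
  rule 3: no change — ziko
  ⇒ Zovikic ziko
Neshoe: start from *deko.
  rule 1 (vowel merger): deko → deku
  rule 2 (unconditioned shift): deku → dehu
  ⇒ Neshoe dehu
No other proto-form is consistent with every reflex, so the reconstruction is *deko.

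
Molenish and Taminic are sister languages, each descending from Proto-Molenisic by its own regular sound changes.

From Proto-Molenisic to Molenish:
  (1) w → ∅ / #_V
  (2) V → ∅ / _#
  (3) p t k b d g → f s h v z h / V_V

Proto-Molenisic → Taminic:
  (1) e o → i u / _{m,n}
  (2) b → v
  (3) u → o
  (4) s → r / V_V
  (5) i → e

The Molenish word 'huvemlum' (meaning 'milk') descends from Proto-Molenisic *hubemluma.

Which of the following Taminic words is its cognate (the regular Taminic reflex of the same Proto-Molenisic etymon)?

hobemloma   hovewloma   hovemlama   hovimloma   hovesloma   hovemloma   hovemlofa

Taminic: *hubemluma
  hubemluma → hubimluma   [pre-nasal raising]
  hubimluma → huvimluma   [unconditioned shift]
  huvimluma → hovimloma   [vowel merger]
  hovimloma (rule 4 does not apply)
  hovimloma → hovemloma   [vowel merger]
  giving Taminic hovemloma.

hovemloma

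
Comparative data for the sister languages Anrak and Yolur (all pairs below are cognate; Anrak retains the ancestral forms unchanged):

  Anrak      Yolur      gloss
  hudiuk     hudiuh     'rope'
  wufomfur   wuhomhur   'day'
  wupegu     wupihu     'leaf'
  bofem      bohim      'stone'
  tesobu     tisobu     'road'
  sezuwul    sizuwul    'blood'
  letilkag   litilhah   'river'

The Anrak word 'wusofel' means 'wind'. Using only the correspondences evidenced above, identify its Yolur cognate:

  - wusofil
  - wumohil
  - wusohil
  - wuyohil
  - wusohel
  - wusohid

wusohil

bofem ~ bohim — Anrak f corresponds to Yolur h between vowels (before a front vowel).
wupegu ~ wupihu, tesobu ~ tisobu — Anrak e corresponds to Yolur i after a consonant, before a consonant other than r, m, n, p, b, f, v.
Applying these to Anrak 'wusofel':
  wusofel → wusohel   (f→h between vowels (before a front vowel))
  wusohel → wusohil   (e→i after a consonant, before a consonant other than r, m, n, p, b, f, v)
So the Yolur cognate is 'wusohil'.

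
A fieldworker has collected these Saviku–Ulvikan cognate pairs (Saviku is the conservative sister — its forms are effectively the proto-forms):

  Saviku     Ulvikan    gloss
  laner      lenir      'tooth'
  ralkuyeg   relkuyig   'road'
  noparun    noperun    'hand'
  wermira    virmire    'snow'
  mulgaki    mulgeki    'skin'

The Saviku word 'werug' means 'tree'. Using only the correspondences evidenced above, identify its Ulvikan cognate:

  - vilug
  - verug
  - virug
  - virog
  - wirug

wermira ~ virmire — Saviku w corresponds to Ulvikan v word-initially before a front vowel.
laner ~ lenir, wermira ~ virmire — Saviku e corresponds to Ulvikan i after a consonant, before r.
Applying these to Saviku 'werug':
  werug → verug   (w→v word-initially before a front vowel)
  verug → virug   (e→i after a consonant, before r)
So the Ulvikan cognate is 'virug'.

virug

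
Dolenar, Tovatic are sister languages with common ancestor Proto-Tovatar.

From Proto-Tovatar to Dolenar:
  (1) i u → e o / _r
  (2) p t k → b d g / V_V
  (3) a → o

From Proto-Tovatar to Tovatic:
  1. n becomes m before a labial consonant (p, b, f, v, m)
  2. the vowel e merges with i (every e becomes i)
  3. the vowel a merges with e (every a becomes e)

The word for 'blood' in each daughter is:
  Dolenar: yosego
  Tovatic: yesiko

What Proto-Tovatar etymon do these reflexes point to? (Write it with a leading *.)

Position 2: Dolenar has o, Tovatic has e. In Tovatic, e can only continue *a, so the proto-segment is *a.
Position 5: Dolenar has g, Tovatic has k. Tovatic preserves k here (none of its changes turn any other segment into k), so the proto-segment is *k.
Verify the candidate proto-form against each daughter:
Dolenar: *yaseko > yasego > yosego  (by intervocalic voicing, vowel merger)
Tovatic: *yaseko > yasiko > yesiko  (by vowel merger, vowel merger)
*yaseko is the unique common source.

*yaseko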